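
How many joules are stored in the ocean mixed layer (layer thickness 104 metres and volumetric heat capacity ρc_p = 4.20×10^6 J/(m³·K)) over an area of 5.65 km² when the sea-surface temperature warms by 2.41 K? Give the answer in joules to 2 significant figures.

5.9×10^15 J

Areal heat capacity C = ρc_p × D = 4.20×10^6 × 104 = 4.37×10^8 J m⁻² K⁻¹.
Heat per unit area: q = C ΔT = 4.37×10^8 × 2.41 = 1.05×10^9 J/m².
Total heat: Q = q × A = 1.05×10^9 × (5.65 × 10⁶ m²) = 5.95×10^15 J.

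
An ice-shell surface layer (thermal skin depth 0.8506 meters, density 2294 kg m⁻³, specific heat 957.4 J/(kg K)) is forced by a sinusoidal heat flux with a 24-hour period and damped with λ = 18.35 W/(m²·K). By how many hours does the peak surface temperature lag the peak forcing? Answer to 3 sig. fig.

Areal heat capacity C = ρ c_p D = 2294 × 957.4 × 0.8506 = 1.87×10^6 J m⁻² K⁻¹.
ω = 2π / 86400 s = 7.27×10^-5 s⁻¹.
Phase lag φ = arctan(Cω/λ) = arctan(136/18.35) = 1.44 rad.
Time lag = φ / ω = 1.44 / 7.27×10^-5 = 19800 s = 5.49 hours.

5.49 hours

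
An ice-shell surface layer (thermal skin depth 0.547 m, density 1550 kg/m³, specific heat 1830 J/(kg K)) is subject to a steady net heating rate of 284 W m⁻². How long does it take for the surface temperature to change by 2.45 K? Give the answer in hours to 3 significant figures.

3.72 hours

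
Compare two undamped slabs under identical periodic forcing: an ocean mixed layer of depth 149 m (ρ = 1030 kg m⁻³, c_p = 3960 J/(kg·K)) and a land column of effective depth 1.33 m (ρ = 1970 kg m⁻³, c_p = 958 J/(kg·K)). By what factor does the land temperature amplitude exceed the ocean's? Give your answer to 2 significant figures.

240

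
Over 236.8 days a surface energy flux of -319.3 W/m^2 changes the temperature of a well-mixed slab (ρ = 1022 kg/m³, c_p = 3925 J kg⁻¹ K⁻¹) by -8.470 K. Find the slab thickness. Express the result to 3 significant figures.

Heat input Q = F Δt = -319.3 × 2.05×10^7 s = -6.53×10^9 J/m².
Required areal heat capacity C = Q / ΔT = 7.71×10^8 J/(m²·K).
Depth D = C / (ρ c_p) = 7.71×10^8 / (1022 × 3925) = 192 m.

192 m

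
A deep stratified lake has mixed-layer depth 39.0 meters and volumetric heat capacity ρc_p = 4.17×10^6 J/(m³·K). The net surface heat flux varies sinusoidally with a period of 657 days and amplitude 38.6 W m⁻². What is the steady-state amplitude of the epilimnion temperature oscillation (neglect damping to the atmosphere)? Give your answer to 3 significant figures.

Areal heat capacity C = ρc_p × D = 4.17×10^6 × 39.0 = 1.63×10^8 J m⁻² K⁻¹.
Angular frequency ω = 2π / T = 2π / 5.68×10^7 s = 1.11×10^-7 s⁻¹.
Cω = 1.63×10^8 × 1.11×10^-7 = 18.0 W/(m²·K).
Amplitude A = F₀ / (Cω) = 38.6 / 18.0 = 2.14 K.

2.14 K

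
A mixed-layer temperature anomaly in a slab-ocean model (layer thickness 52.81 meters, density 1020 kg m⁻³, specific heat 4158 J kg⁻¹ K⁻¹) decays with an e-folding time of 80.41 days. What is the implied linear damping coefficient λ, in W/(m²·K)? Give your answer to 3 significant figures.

Areal heat capacity C = ρ c_p D = 1020 × 4158 × 52.81 = 2.24×10^8 J/(m^2 K).
τ = 80.41 days = 6.95×10^6 s.
λ = C / τ = 2.24×10^8 / 6.95×10^6 = 32.2 W/(m²·K).

32.2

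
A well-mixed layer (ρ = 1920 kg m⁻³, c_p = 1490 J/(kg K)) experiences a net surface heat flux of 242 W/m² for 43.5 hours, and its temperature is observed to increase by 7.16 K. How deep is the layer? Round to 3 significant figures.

Heat input Q = F Δt = 242 × 1.57×10^5 s = 3.79×10^7 J/m².
Required areal heat capacity C = Q / ΔT = 5.29×10^6 J/(m²·K).
Depth D = C / (ρ c_p) = 5.29×10^6 / (1920 × 1490) = 1.85 m.

1.85 m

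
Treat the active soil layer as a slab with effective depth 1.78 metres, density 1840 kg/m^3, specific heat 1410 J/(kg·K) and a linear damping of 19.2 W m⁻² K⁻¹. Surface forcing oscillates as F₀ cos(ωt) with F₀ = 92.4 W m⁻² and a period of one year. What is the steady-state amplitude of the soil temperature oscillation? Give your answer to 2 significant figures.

4.8 K

Areal heat capacity C = ρ c_p D = 1840 × 1410 × 1.78 = 4.62×10^6 J/(m^2 K).
Angular frequency ω = 2π / T = 2π / 3.15×10^7 s = 1.99×10^-7 s⁻¹.
√((Cω)² + λ²) = √((0.920)² + 19.2²) = 19.2 W/(m²·K).
Amplitude A = F₀ / √((Cω)²+λ²) = 92.4 / 19.2 = 4.81 K.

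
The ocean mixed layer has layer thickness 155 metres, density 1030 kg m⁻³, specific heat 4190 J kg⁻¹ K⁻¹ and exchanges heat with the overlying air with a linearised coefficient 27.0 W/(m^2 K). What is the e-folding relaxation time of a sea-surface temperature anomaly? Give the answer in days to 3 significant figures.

287 days

Areal heat capacity C = ρ c_p D = 1030 × 4190 × 155 = 6.69×10^8 J m⁻² K⁻¹.
Relaxation time τ = C / λ = 6.69×10^8 / 27.0 = 2.48×10^7 s.
In days: 2.48×10^7 s / (86400 s/day) = 287 days.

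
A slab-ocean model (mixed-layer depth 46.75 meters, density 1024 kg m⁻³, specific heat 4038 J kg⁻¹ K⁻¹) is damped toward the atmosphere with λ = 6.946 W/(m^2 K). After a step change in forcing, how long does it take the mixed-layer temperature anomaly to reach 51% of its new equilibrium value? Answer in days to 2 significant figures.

230 days

Areal heat capacity C = ρ c_p D = 1024 × 4038 × 46.75 = 1.93×10^8 J m⁻² K⁻¹.
τ = C / λ = 1.93×10^8 / 6.946 = 2.78×10^7 s.
Fraction reached: 1 − e^(−t/τ) = 0.51 ⇒ t = −τ ln(1 − 0.51) = τ × 0.713.
t = 1.99×10^7 s = 230 days.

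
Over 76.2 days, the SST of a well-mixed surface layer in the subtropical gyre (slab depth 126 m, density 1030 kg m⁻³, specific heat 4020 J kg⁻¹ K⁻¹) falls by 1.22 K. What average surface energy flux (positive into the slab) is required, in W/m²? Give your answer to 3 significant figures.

Areal heat capacity C = ρ c_p D = 1030 × 4020 × 126 = 5.22×10^8 J/(m^2 K).
Required heat per unit area: Q = C ΔT = 5.22×10^8 × -1.22 = -6.36×10^8 J/m².
Flux F = Q / Δt = -6.36×10^8 / 6.58×10^6 s = -96.7 W/m².

-96.7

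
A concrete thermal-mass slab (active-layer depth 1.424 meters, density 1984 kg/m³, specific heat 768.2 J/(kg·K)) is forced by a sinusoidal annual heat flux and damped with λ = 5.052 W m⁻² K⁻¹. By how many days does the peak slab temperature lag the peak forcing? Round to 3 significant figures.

4.96 days

Areal heat capacity C = ρ c_p D = 1984 × 768.2 × 1.424 = 2.17×10^6 J/(m²·K).
ω = 2π / 3.15×10^7 s = 1.99×10^-7 s⁻¹.
Phase lag φ = arctan(Cω/λ) = arctan(0.432/5.052) = 0.0854 rad.
Time lag = φ / ω = 0.0854 / 1.99×10^-7 = 4.29×10^5 s = 4.96 days.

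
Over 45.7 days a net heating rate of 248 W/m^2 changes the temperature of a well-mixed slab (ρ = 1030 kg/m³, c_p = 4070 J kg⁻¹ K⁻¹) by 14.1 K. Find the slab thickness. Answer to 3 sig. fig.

Heat input Q = F Δt = 248 × 3.95×10^6 s = 9.79×10^8 J/m².
Required areal heat capacity C = Q / ΔT = 6.94×10^7 J/(m²·K).
Depth D = C / (ρ c_p) = 6.94×10^7 / (1030 × 4070) = 16.6 m.

16.6 m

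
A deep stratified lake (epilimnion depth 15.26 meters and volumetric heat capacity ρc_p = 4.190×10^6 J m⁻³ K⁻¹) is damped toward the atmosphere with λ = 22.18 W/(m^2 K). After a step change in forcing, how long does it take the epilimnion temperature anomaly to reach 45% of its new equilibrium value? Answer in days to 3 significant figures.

Areal heat capacity C = ρc_p × D = 4.190×10^6 × 15.26 = 6.39×10^7 J/(m²·K).
τ = C / λ = 6.39×10^7 / 22.18 = 2.88×10^6 s.
Fraction reached: 1 − e^(−t/τ) = 0.45 ⇒ t = −τ ln(1 − 0.45) = τ × 0.598.
t = 1.72×10^6 s = 19.9 days.

19.9 days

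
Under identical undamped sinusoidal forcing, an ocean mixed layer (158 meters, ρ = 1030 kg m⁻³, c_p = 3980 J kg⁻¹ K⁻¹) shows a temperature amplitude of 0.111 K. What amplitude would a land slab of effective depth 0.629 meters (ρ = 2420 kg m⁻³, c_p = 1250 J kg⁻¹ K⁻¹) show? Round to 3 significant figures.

C_ocean = 6.48×10^8 J/(m²·K); C_land = 1.90×10^6 J/(m²·K).
A ∝ 1/C ⇒ A_land = A_ocean × C_ocean/C_land = 0.111 × 340 = 37.8 K.

37.8 K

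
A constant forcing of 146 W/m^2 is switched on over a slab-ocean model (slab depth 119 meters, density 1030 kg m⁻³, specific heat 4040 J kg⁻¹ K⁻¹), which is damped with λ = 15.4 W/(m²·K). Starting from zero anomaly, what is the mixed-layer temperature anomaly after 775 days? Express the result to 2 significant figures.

8.3 K

Areal heat capacity C = ρ c_p D = 1030 × 4040 × 119 = 4.95×10^8 J m⁻² K⁻¹.
τ = C / λ = 4.95×10^8 / 15.4 = 3.22×10^7 s.
Equilibrium anomaly ΔT_eq = F / λ = 146 / 15.4 = 9.48 K.
t = 775 days = 6.70×10^7 s, so t/τ = 2.08.
ΔT(t) = ΔT_eq (1 − e^(−t/τ)) = 9.48 × (1 − e^−2.08) = 8.30 K.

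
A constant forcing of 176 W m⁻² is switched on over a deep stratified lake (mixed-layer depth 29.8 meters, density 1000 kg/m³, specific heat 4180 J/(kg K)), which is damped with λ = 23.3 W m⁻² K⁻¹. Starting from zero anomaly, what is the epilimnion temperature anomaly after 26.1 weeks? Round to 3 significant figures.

Areal heat capacity C = ρ c_p D = 1000 × 4180 × 29.8 = 1.25×10^8 J/(m²·K).
τ = C / λ = 1.25×10^8 / 23.3 = 5.35×10^6 s.
Equilibrium anomaly ΔT_eq = F / λ = 176 / 23.3 = 7.55 K.
t = 26.1 weeks = 1.58×10^7 s, so t/τ = 2.95.
ΔT(t) = ΔT_eq (1 − e^(−t/τ)) = 7.55 × (1 − e^−2.95) = 7.16 K.

7.16 K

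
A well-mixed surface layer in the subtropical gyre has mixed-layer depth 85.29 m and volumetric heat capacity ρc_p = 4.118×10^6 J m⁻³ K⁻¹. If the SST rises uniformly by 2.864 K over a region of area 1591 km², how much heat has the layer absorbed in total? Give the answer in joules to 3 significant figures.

1.60×10^18 J

Areal heat capacity C = ρc_p × D = 4.118×10^6 × 85.29 = 3.51×10^8 J/(m^2 K).
Heat per unit area: q = C ΔT = 3.51×10^8 × 2.864 = 1.01×10^9 J/m².
Total heat: Q = q × A = 1.01×10^9 × (1591 × 10⁶ m²) = 1.60×10^18 J.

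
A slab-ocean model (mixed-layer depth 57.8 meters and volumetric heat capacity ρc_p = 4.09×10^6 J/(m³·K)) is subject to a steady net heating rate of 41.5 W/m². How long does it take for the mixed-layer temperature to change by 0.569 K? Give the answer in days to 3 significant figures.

Areal heat capacity C = ρc_p × D = 4.09×10^6 × 57.8 = 2.36×10^8 J m⁻² K⁻¹.
Time required: Δt = C ΔT / F = 2.36×10^8 × 0.569 / 41.5 = 3.24×10^6 s.
In days: 3.24×10^6 s / (86400 s/day) = 37.5 days.

37.5 days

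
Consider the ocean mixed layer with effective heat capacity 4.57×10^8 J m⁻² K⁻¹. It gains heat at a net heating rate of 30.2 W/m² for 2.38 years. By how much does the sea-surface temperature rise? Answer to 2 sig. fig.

Areal heat capacity C = 4.57×10^8 J m⁻² K⁻¹ (given).
Net heat input Q = F Δt = 30.2 × (2.38 years × 3.156×10^7 s/year) = 2.27×10^9 J/m².
ΔT = Q / C = 2.27×10^9 / 4.57×10^8 = 4.96 K.

5.0 K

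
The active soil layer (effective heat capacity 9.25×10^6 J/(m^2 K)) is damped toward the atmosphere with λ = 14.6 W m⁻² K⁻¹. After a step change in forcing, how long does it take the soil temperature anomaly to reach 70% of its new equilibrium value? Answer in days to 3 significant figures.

8.83 days

Areal heat capacity C = 9.25×10^6 J/(m^2 K) (given).
τ = C / λ = 9.25×10^6 / 14.6 = 6.34×10^5 s.
Fraction reached: 1 − e^(−t/τ) = 0.70 ⇒ t = −τ ln(1 − 0.70) = τ × 1.20.
t = 7.63×10^5 s = 8.83 days.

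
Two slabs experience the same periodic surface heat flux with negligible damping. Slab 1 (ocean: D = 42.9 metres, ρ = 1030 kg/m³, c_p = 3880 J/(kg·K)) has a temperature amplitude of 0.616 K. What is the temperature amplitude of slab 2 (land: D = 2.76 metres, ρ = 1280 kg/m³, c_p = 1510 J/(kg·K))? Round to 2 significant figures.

20 K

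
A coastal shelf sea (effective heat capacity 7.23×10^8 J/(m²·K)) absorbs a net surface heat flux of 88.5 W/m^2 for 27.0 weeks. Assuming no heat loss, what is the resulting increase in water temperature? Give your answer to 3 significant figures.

2.00 K

Areal heat capacity C = 7.23×10^8 J/(m²·K) (given).
Net heat input Q = F Δt = 88.5 × (27.0 weeks × 6.048×10^5 s/week) = 1.45×10^9 J/m².
ΔT = Q / C = 1.45×10^9 / 7.23×10^8 = 2.00 K.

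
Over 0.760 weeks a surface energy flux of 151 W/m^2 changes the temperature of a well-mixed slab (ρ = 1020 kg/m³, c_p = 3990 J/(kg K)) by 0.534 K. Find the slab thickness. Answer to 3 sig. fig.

Heat input Q = F Δt = 151 × 4.60×10^5 s = 6.94×10^7 J/m².
Required areal heat capacity C = Q / ΔT = 1.30×10^8 J/(m²·K).
Depth D = C / (ρ c_p) = 1.30×10^8 / (1020 × 3990) = 31.9 m.

31.9 m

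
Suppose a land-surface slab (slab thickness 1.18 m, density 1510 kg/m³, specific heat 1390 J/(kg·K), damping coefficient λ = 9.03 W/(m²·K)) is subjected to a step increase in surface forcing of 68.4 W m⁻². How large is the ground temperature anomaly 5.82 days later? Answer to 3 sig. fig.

Areal heat capacity C = ρ c_p D = 1510 × 1390 × 1.18 = 2.48×10^6 J/(m^2 K).
τ = C / λ = 2.48×10^6 / 9.03 = 2.74×10^5 s.
Equilibrium anomaly ΔT_eq = F / λ = 68.4 / 9.03 = 7.57 K.
t = 5.82 days = 5.03×10^5 s, so t/τ = 1.83.
ΔT(t) = ΔT_eq (1 − e^(−t/τ)) = 7.57 × (1 − e^−1.83) = 6.36 K.

6.36 K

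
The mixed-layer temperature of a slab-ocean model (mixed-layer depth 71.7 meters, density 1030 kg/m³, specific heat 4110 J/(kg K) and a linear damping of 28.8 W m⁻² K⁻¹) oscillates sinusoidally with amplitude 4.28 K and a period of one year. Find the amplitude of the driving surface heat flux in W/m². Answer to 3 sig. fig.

Areal heat capacity C = ρ c_p D = 1030 × 4110 × 71.7 = 3.04×10^8 J m⁻² K⁻¹.
ω = 2π / 3.15×10^7 s = 1.99×10^-7 s⁻¹.
√((Cω)² + λ²) = √((60.5)² + 28.8²) = 67.0 W/(m²·K).
F₀ = A × √((Cω)²+λ²) = 4.28 × 67.0 = 287 W/m².

287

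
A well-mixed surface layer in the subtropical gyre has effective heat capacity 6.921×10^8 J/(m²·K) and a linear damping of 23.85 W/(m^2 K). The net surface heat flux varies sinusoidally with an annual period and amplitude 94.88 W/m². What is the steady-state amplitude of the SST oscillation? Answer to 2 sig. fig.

0.68 K

Areal heat capacity C = 6.921×10^8 J/(m²·K) (given).
Angular frequency ω = 2π / T = 2π / 3.15×10^7 s = 1.99×10^-7 s⁻¹.
√((Cω)² + λ²) = √((138)² + 23.85²) = 140 W/(m²·K).
Amplitude A = F₀ / √((Cω)²+λ²) = 94.88 / 140 = 0.678 K.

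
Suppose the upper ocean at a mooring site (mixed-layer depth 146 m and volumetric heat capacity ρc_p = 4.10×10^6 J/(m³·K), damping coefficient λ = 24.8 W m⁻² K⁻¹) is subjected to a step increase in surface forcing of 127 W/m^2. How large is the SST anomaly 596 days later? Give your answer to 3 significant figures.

Areal heat capacity C = ρc_p × D = 4.10×10^6 × 146 = 5.99×10^8 J m⁻² K⁻¹.
τ = C / λ = 5.99×10^8 / 24.8 = 2.41×10^7 s.
Equilibrium anomaly ΔT_eq = F / λ = 127 / 24.8 = 5.12 K.
t = 596 days = 5.15×10^7 s, so t/τ = 2.13.
ΔT(t) = ΔT_eq (1 − e^(−t/τ)) = 5.12 × (1 − e^−2.13) = 4.51 K.

4.51 K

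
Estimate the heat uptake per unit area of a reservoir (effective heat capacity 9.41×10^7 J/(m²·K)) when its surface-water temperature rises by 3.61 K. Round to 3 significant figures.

3.40×10^8

Areal heat capacity C = 9.41×10^7 J/(m²·K) (given).
ΔQ = C ΔT = 9.41×10^7 × 3.61 = 3.40×10^8 J/m².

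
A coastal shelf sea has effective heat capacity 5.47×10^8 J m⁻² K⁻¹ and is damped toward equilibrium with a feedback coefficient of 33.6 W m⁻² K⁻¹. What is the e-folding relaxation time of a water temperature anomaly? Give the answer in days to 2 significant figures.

190 days

Areal heat capacity C = 5.47×10^8 J m⁻² K⁻¹ (given).
Relaxation time τ = C / λ = 5.47×10^8 / 33.6 = 1.63×10^7 s.
In days: 1.63×10^7 s / (86400 s/day) = 188 days.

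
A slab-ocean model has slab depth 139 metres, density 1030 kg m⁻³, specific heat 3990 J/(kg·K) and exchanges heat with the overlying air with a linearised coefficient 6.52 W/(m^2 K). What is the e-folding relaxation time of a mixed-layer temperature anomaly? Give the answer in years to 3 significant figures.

2.78 years

Areal heat capacity C = ρ c_p D = 1030 × 3990 × 139 = 5.71×10^8 J m⁻² K⁻¹.
Relaxation time τ = C / λ = 5.71×10^8 / 6.52 = 8.76×10^7 s.
In years: 8.76×10^7 s / (3.156×10^7 s/year) = 2.78 years.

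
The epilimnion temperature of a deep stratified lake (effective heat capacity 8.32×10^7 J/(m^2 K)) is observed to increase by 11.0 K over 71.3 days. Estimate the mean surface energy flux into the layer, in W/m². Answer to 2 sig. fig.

150

Areal heat capacity C = 8.32×10^7 J/(m^2 K) (given).
Required heat per unit area: Q = C ΔT = 8.32×10^7 × 11.0 = 9.15×10^8 J/m².
Flux F = Q / Δt = 9.15×10^8 / 6.16×10^6 s = 149 W/m².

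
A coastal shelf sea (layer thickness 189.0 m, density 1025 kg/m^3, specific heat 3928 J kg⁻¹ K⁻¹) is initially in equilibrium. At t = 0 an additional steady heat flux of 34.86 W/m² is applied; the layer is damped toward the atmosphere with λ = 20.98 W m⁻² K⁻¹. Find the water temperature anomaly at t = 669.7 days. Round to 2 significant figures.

Areal heat capacity C = ρ c_p D = 1025 × 3928 × 189.0 = 7.61×10^8 J m⁻² K⁻¹.
τ = C / λ = 7.61×10^8 / 20.98 = 3.63×10^7 s.
Equilibrium anomaly ΔT_eq = F / λ = 34.86 / 20.98 = 1.66 K.
t = 669.7 days = 5.79×10^7 s, so t/τ = 1.60.
ΔT(t) = ΔT_eq (1 − e^(−t/τ)) = 1.66 × (1 − e^−1.60) = 1.32 K.

1.3 K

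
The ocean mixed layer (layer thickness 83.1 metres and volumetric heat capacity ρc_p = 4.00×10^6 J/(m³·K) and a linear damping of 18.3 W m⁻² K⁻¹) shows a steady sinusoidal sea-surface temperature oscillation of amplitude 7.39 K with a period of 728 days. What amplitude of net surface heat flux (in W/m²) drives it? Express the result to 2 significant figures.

280

Areal heat capacity C = ρc_p × D = 4.00×10^6 × 83.1 = 3.32×10^8 J m⁻² K⁻¹.
ω = 2π / 6.29×10^7 s = 9.99×10^-8 s⁻¹.
√((Cω)² + λ²) = √((33.2)² + 18.3²) = 37.9 W/(m²·K).
F₀ = A × √((Cω)²+λ²) = 7.39 × 37.9 = 280 W/m².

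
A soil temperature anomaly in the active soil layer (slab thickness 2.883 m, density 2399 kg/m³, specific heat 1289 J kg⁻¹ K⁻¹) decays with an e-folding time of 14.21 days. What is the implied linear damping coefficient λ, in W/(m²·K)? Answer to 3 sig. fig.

7.26

Areal heat capacity C = ρ c_p D = 2399 × 1289 × 2.883 = 8.92×10^6 J m⁻² K⁻¹.
τ = 14.21 days = 1.23×10^6 s.
λ = C / τ = 8.92×10^6 / 1.23×10^6 = 7.26 W/(m²·K).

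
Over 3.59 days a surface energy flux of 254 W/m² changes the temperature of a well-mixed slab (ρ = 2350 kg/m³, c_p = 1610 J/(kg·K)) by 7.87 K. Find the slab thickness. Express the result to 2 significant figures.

2.6 m

Heat input Q = F Δt = 254 × 3.10×10^5 s = 7.88×10^7 J/m².
Required areal heat capacity C = Q / ΔT = 1.00×10^7 J/(m²·K).
Depth D = C / (ρ c_p) = 1.00×10^7 / (2350 × 1610) = 2.65 m.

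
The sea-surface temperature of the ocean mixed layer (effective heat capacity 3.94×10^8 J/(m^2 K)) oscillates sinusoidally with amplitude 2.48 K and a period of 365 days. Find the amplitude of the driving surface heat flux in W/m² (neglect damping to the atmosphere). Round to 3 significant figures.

195

Areal heat capacity C = 3.94×10^8 J/(m^2 K) (given).
ω = 2π / 3.15×10^7 s = 1.99×10^-7 s⁻¹.
Cω = 3.94×10^8 × 1.99×10^-7 = 78.5 W/(m²·K).
F₀ = A × Cω = 2.48 × 78.5 = 195 W/m².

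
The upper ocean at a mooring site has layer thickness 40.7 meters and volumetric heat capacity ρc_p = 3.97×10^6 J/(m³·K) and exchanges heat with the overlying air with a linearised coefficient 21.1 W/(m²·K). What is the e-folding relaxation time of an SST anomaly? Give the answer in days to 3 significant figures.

Areal heat capacity C = ρc_p × D = 3.97×10^6 × 40.7 = 1.62×10^8 J m⁻² K⁻¹.
Relaxation time τ = C / λ = 1.62×10^8 / 21.1 = 7.66×10^6 s.
In days: 7.66×10^6 s / (86400 s/day) = 88.6 days.

88.6 days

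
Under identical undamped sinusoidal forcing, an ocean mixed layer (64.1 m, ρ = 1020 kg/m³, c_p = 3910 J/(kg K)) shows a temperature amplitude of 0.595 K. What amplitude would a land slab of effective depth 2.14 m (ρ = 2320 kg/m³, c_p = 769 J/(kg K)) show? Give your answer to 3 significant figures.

C_ocean = 2.56×10^8 J/(m²·K); C_land = 3.82×10^6 J/(m²·K).
A ∝ 1/C ⇒ A_land = A_ocean × C_ocean/C_land = 0.595 × 67.0 = 39.8 K.

39.8 K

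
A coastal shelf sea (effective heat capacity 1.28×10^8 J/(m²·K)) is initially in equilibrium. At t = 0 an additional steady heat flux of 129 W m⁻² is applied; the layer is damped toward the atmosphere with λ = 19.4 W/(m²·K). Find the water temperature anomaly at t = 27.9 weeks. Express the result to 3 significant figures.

6.13 K

Areal heat capacity C = 1.28×10^8 J/(m²·K) (given).
τ = C / λ = 1.28×10^8 / 19.4 = 6.60×10^6 s.
Equilibrium anomaly ΔT_eq = F / λ = 129 / 19.4 = 6.65 K.
t = 27.9 weeks = 1.69×10^7 s, so t/τ = 2.56.
ΔT(t) = ΔT_eq (1 − e^(−t/τ)) = 6.65 × (1 − e^−2.56) = 6.13 K.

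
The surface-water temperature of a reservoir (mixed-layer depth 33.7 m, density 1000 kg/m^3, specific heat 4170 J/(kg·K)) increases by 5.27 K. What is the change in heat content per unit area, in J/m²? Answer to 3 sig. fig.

7.41×10^8

Areal heat capacity C = ρ c_p D = 1000 × 4170 × 33.7 = 1.41×10^8 J m⁻² K⁻¹.
ΔQ = C ΔT = 1.41×10^8 × 5.27 = 7.41×10^8 J/m².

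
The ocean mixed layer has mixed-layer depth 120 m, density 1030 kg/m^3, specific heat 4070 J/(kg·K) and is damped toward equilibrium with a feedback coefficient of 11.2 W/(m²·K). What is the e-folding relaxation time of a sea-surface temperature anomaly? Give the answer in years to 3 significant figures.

Areal heat capacity C = ρ c_p D = 1030 × 4070 × 120 = 5.03×10^8 J m⁻² K⁻¹.
Relaxation time τ = C / λ = 5.03×10^8 / 11.2 = 4.49×10^7 s.
In years: 4.49×10^7 s / (3.156×10^7 s/year) = 1.42 years.

1.42 years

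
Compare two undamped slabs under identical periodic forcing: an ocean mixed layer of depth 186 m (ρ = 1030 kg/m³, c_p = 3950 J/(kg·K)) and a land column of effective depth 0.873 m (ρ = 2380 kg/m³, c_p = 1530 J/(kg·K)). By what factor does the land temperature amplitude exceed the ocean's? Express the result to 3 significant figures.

C_ocean = 1030 × 3950 × 186 = 7.57×10^8 J/(m²·K).
C_land = 2380 × 1530 × 0.873 = 3.18×10^6 J/(m²·K).
Undamped amplitude ∝ 1/C, so A_land/A_ocean = C_ocean/C_land = 238.

238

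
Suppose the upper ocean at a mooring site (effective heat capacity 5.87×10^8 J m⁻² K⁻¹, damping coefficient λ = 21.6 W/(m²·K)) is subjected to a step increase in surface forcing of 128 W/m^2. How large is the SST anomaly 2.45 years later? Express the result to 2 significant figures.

Areal heat capacity C = 5.87×10^8 J m⁻² K⁻¹ (given).
τ = C / λ = 5.87×10^8 / 21.6 = 2.72×10^7 s.
Equilibrium anomaly ΔT_eq = F / λ = 128 / 21.6 = 5.93 K.
t = 2.45 years = 7.73×10^7 s, so t/τ = 2.85.
ΔT(t) = ΔT_eq (1 − e^(−t/τ)) = 5.93 × (1 − e^−2.85) = 5.58 K.

5.6 K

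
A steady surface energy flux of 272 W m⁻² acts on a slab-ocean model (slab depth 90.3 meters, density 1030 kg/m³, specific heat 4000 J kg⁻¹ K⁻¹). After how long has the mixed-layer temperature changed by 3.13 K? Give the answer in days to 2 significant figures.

Areal heat capacity C = ρ c_p D = 1030 × 4000 × 90.3 = 3.72×10^8 J/(m^2 K).
Time required: Δt = C ΔT / F = 3.72×10^8 × 3.13 / 272 = 4.28×10^6 s.
In days: 4.28×10^6 s / (86400 s/day) = 49.6 days.

50 days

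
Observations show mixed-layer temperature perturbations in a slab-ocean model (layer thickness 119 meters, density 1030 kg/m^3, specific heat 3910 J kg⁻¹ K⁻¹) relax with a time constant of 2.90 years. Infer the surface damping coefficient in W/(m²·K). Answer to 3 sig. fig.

Areal heat capacity C = ρ c_p D = 1030 × 3910 × 119 = 4.79×10^8 J m⁻² K⁻¹.
τ = 2.90 years = 9.15×10^7 s.
λ = C / τ = 4.79×10^8 / 9.15×10^7 = 5.24 W/(m²·K).

5.24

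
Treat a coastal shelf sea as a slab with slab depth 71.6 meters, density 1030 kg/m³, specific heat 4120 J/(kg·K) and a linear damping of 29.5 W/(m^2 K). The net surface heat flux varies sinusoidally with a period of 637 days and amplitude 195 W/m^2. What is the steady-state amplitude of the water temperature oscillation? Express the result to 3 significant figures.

4.28 K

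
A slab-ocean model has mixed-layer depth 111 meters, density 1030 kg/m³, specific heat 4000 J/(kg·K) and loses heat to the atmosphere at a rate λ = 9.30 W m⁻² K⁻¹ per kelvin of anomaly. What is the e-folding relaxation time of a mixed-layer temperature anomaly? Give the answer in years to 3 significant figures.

1.56 years

Areal heat capacity C = ρ c_p D = 1030 × 4000 × 111 = 4.57×10^8 J/(m^2 K).
Relaxation time τ = C / λ = 4.57×10^8 / 9.30 = 4.92×10^7 s.
In years: 4.92×10^7 s / (3.156×10^7 s/year) = 1.56 years.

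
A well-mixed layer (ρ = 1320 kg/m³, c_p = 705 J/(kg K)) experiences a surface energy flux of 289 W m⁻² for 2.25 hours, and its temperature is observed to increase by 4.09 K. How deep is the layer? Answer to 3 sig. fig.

0.615 m

Heat input Q = F Δt = 289 × 8100 s = 2.34×10^6 J/m².
Required areal heat capacity C = Q / ΔT = 5.72×10^5 J/(m²·K).
Depth D = C / (ρ c_p) = 5.72×10^5 / (1320 × 705) = 0.615 m.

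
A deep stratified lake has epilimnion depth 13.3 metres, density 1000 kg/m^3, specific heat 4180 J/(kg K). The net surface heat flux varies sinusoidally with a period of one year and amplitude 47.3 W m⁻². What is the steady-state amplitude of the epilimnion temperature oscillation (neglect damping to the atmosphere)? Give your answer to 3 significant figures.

Areal heat capacity C = ρ c_p D = 1000 × 4180 × 13.3 = 5.56×10^7 J/(m^2 K).
Angular frequency ω = 2π / T = 2π / 3.15×10^7 s = 1.99×10^-7 s⁻¹.
Cω = 5.56×10^7 × 1.99×10^-7 = 11.1 W/(m²·K).
Amplitude A = F₀ / (Cω) = 47.3 / 11.1 = 4.27 K.

4.27 K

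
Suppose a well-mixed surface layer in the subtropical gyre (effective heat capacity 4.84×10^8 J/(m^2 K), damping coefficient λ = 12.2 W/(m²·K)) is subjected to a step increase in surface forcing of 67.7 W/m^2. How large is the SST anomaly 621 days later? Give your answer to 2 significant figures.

4.1 K

Areal heat capacity C = 4.84×10^8 J/(m^2 K) (given).
τ = C / λ = 4.84×10^8 / 12.2 = 3.97×10^7 s.
Equilibrium anomaly ΔT_eq = F / λ = 67.7 / 12.2 = 5.55 K.
t = 621 days = 5.37×10^7 s, so t/τ = 1.35.
ΔT(t) = ΔT_eq (1 − e^(−t/τ)) = 5.55 × (1 − e^−1.35) = 4.11 K.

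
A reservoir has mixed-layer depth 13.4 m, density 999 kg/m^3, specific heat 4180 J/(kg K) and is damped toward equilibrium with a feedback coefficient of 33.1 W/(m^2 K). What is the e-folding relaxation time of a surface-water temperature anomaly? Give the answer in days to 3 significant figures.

Areal heat capacity C = ρ c_p D = 999 × 4180 × 13.4 = 5.60×10^7 J/(m^2 K).
Relaxation time τ = C / λ = 5.60×10^7 / 33.1 = 1.69×10^6 s.
In days: 1.69×10^6 s / (86400 s/day) = 19.6 days.

19.6 days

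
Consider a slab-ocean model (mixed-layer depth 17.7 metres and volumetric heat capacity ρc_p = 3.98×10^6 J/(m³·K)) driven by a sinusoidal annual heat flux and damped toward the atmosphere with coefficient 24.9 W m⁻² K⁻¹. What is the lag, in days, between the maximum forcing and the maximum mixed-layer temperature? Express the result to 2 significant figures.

30 days

Areal heat capacity C = ρc_p × D = 3.98×10^6 × 17.7 = 7.04×10^7 J/(m^2 K).
ω = 2π / 3.15×10^7 s = 1.99×10^-7 s⁻¹.
Phase lag φ = arctan(Cω/λ) = arctan(14.0/24.9) = 0.513 rad.
Time lag = φ / ω = 0.513 / 1.99×10^-7 = 2.58×10^6 s = 29.8 days.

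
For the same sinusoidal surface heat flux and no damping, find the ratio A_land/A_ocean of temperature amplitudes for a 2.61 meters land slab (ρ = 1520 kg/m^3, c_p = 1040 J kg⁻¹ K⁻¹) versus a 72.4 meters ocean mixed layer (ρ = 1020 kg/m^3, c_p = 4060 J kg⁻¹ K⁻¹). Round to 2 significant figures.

C_ocean = 1020 × 4060 × 72.4 = 3.00×10^8 J/(m²·K).
C_land = 1520 × 1040 × 2.61 = 4.13×10^6 J/(m²·K).
Undamped amplitude ∝ 1/C, so A_land/A_ocean = C_ocean/C_land = 72.7.

73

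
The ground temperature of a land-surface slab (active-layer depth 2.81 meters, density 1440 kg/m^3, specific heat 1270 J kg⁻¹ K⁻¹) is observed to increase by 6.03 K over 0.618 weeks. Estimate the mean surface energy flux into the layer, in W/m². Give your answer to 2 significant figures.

83

Areal heat capacity C = ρ c_p D = 1440 × 1270 × 2.81 = 5.14×10^6 J/(m^2 K).
Required heat per unit area: Q = C ΔT = 5.14×10^6 × 6.03 = 3.10×10^7 J/m².
Flux F = Q / Δt = 3.10×10^7 / 3.74×10^5 s = 82.9 W/m².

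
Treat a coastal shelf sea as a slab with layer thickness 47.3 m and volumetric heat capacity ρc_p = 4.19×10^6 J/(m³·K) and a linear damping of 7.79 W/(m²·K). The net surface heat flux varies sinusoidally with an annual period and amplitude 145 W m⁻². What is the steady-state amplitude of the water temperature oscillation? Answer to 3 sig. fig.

3.60 K

Areal heat capacity C = ρc_p × D = 4.19×10^6 × 47.3 = 1.98×10^8 J/(m^2 K).
Angular frequency ω = 2π / T = 2π / 3.15×10^7 s = 1.99×10^-7 s⁻¹.
√((Cω)² + λ²) = √((39.5)² + 7.79²) = 40.2 W/(m²·K).
Amplitude A = F₀ / √((Cω)²+λ²) = 145 / 40.2 = 3.60 K.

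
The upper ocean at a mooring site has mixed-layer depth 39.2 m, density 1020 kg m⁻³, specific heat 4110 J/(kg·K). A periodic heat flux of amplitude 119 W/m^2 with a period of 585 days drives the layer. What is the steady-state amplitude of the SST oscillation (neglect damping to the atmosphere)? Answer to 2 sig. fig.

Areal heat capacity C = ρ c_p D = 1020 × 4110 × 39.2 = 1.64×10^8 J/(m^2 K).
Angular frequency ω = 2π / T = 2π / 5.05×10^7 s = 1.24×10^-7 s⁻¹.
Cω = 1.64×10^8 × 1.24×10^-7 = 20.4 W/(m²·K).
Amplitude A = F₀ / (Cω) = 119 / 20.4 = 5.83 K.

5.8 K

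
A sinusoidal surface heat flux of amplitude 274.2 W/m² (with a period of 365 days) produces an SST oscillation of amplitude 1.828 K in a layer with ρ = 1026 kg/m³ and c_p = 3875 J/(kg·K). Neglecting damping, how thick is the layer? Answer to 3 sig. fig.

189 m

ω = 2π / 3.15×10^7 s = 1.99×10^-7 s⁻¹.
Required C = F₀ / (A ω) = 274.2 / (1.828 × 1.99×10^-7) = 7.53×10^8 J/(m²·K).
D = C / (ρ c_p) = 7.53×10^8 / (1026 × 3875) = 189 m.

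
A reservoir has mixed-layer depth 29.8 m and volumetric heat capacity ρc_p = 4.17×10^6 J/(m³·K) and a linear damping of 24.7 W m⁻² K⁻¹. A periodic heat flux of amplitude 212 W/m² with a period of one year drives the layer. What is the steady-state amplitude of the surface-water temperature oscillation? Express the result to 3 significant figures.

6.06 K

Areal heat capacity C = ρc_p × D = 4.17×10^6 × 29.8 = 1.24×10^8 J/(m²·K).
Angular frequency ω = 2π / T = 2π / 3.15×10^7 s = 1.99×10^-7 s⁻¹.
√((Cω)² + λ²) = √((24.8)² + 24.7²) = 35.0 W/(m²·K).
Amplitude A = F₀ / √((Cω)²+λ²) = 212 / 35.0 = 6.06 K.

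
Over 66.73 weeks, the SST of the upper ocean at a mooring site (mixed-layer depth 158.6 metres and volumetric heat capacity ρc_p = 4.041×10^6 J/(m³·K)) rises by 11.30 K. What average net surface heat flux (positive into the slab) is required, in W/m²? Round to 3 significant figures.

179

Areal heat capacity C = ρc_p × D = 4.041×10^6 × 158.6 = 6.41×10^8 J m⁻² K⁻¹.
Required heat per unit area: Q = C ΔT = 6.41×10^8 × 11.30 = 7.24×10^9 J/m².
Flux F = Q / Δt = 7.24×10^9 / 4.04×10^7 s = 179 W/m².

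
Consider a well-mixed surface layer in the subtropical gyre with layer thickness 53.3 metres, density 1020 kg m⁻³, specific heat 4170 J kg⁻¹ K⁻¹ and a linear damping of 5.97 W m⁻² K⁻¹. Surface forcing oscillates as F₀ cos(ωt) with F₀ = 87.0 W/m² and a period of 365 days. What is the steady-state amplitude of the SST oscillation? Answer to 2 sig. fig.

1.9 K

Areal heat capacity C = ρ c_p D = 1020 × 4170 × 53.3 = 2.27×10^8 J m⁻² K⁻¹.
Angular frequency ω = 2π / T = 2π / 3.15×10^7 s = 1.99×10^-7 s⁻¹.
√((Cω)² + λ²) = √((45.2)² + 5.97²) = 45.6 W/(m²·K).
Amplitude A = F₀ / √((Cω)²+λ²) = 87.0 / 45.6 = 1.91 K.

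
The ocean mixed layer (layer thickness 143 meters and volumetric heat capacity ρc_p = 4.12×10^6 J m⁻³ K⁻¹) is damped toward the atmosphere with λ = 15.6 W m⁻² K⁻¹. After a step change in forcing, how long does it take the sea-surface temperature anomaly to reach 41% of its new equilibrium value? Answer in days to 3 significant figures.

Areal heat capacity C = ρc_p × D = 4.12×10^6 × 143 = 5.89×10^8 J m⁻² K⁻¹.
τ = C / λ = 5.89×10^8 / 15.6 = 3.78×10^7 s.
Fraction reached: 1 − e^(−t/τ) = 0.41 ⇒ t = −τ ln(1 − 0.41) = τ × 0.528.
t = 1.99×10^7 s = 231 days.

231 days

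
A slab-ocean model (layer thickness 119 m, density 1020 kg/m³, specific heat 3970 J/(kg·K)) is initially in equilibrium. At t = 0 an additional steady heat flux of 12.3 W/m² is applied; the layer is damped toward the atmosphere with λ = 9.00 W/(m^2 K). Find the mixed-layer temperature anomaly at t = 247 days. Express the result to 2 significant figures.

0.45 K

Areal heat capacity C = ρ c_p D = 1020 × 3970 × 119 = 4.82×10^8 J m⁻² K⁻¹.
τ = C / λ = 4.82×10^8 / 9.00 = 5.35×10^7 s.
Equilibrium anomaly ΔT_eq = F / λ = 12.3 / 9.00 = 1.37 K.
t = 247 days = 2.13×10^7 s, so t/τ = 0.399.
ΔT(t) = ΔT_eq (1 − e^(−t/τ)) = 1.37 × (1 − e^−0.399) = 0.449 K.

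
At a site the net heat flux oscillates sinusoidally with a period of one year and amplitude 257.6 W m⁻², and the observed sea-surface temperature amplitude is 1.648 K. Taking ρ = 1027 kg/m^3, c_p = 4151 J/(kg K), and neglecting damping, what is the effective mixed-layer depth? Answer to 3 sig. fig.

ω = 2π / 3.15×10^7 s = 1.99×10^-7 s⁻¹.
Required C = F₀ / (A ω) = 257.6 / (1.648 × 1.99×10^-7) = 7.85×10^8 J/(m²·K).
D = C / (ρ c_p) = 7.85×10^8 / (1027 × 4151) = 184 m.

184 m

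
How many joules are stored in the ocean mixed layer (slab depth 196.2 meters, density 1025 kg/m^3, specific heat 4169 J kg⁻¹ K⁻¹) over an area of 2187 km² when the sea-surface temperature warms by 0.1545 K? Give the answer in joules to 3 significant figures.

2.83×10^17 J

Areal heat capacity C = ρ c_p D = 1025 × 4169 × 196.2 = 8.38×10^8 J/(m^2 K).
Heat per unit area: q = C ΔT = 8.38×10^8 × 0.1545 = 1.30×10^8 J/m².
Total heat: Q = q × A = 1.30×10^8 × (2187 × 10⁶ m²) = 2.83×10^17 J.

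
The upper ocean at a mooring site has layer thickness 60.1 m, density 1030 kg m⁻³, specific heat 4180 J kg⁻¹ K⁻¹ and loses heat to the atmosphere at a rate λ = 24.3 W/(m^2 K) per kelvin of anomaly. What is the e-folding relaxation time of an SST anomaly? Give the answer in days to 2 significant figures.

Areal heat capacity C = ρ c_p D = 1030 × 4180 × 60.1 = 2.59×10^8 J m⁻² K⁻¹.
Relaxation time τ = C / λ = 2.59×10^8 / 24.3 = 1.06×10^7 s.
In days: 1.06×10^7 s / (86400 s/day) = 123 days.

120 days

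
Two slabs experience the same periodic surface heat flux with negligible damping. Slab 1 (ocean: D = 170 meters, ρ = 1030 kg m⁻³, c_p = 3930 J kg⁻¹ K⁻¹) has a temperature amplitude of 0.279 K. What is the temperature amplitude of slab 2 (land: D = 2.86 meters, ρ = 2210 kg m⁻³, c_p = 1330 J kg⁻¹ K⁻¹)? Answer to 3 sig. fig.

22.8 K

C_ocean = 6.88×10^8 J/(m²·K); C_land = 8.41×10^6 J/(m²·K).
A ∝ 1/C ⇒ A_land = A_ocean × C_ocean/C_land = 0.279 × 81.9 = 22.8 K.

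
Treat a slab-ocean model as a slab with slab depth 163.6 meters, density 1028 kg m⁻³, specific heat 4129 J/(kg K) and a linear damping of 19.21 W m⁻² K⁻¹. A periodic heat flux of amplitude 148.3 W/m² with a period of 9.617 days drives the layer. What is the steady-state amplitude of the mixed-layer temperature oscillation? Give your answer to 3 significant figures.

Areal heat capacity C = ρ c_p D = 1028 × 4129 × 163.6 = 6.94×10^8 J/(m^2 K).
Angular frequency ω = 2π / T = 2π / 8.31×10^5 s = 7.56×10^-6 s⁻¹.
√((Cω)² + λ²) = √((5250)² + 19.21²) = 5250 W/(m²·K).
Amplitude A = F₀ / √((Cω)²+λ²) = 148.3 / 5250 = 0.0282 K.

0.0282 K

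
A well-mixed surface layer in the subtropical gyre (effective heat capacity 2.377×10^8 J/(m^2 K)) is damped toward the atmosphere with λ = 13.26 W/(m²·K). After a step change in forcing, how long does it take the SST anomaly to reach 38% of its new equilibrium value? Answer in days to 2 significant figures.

Areal heat capacity C = 2.377×10^8 J/(m^2 K) (given).
τ = C / λ = 2.38×10^8 / 13.26 = 1.79×10^7 s.
Fraction reached: 1 − e^(−t/τ) = 0.38 ⇒ t = −τ ln(1 − 0.38) = τ × 0.478.
t = 8.57×10^6 s = 99.2 days.

99 days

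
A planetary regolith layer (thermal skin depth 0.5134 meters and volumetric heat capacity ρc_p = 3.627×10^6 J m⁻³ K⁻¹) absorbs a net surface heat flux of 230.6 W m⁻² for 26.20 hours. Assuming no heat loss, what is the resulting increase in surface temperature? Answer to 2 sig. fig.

Areal heat capacity C = ρc_p × D = 3.627×10^6 × 0.5134 = 1.86×10^6 J m⁻² K⁻¹.
Net heat input Q = F Δt = 230.6 × (26.20 hours × 3600 s/hour) = 2.18×10^7 J/m².
ΔT = Q / C = 2.18×10^7 / 1.86×10^6 = 11.7 K.

12 K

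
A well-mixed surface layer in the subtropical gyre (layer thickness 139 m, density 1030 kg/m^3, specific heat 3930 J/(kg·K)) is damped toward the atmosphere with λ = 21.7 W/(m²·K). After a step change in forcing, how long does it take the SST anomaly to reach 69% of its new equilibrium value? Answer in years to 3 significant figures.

Areal heat capacity C = ρ c_p D = 1030 × 3930 × 139 = 5.63×10^8 J/(m²·K).
τ = C / λ = 5.63×10^8 / 21.7 = 2.59×10^7 s.
Fraction reached: 1 − e^(−t/τ) = 0.69 ⇒ t = −τ ln(1 − 0.69) = τ × 1.17.
t = 3.04×10^7 s = 0.962 years.

0.962 years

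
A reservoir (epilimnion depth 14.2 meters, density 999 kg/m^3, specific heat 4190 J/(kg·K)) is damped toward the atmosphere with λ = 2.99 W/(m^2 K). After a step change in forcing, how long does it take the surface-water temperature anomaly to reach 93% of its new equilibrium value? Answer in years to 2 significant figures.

Areal heat capacity C = ρ c_p D = 999 × 4190 × 14.2 = 5.94×10^7 J/(m²·K).
τ = C / λ = 5.94×10^7 / 2.99 = 1.99×10^7 s.
Fraction reached: 1 − e^(−t/τ) = 0.93 ⇒ t = −τ ln(1 − 0.93) = τ × 2.66.
t = 5.29×10^7 s = 1.68 years.

1.7 years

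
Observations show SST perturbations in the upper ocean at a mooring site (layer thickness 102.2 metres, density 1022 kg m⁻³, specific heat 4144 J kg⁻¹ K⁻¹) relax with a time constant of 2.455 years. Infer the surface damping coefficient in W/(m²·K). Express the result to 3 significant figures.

Areal heat capacity C = ρ c_p D = 1022 × 4144 × 102.2 = 4.33×10^8 J m⁻² K⁻¹.
τ = 2.455 years = 7.75×10^7 s.
λ = C / τ = 4.33×10^8 / 7.75×10^7 = 5.59 W/(m²·K).

5.59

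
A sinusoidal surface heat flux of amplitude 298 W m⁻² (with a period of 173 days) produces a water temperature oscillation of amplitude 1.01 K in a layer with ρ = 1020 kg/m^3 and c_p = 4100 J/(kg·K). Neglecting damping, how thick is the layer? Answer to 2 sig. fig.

170 m

ω = 2π / 1.49×10^7 s = 4.20×10^-7 s⁻¹.
Required C = F₀ / (A ω) = 298 / (1.01 × 4.20×10^-7) = 7.02×10^8 J/(m²·K).
D = C / (ρ c_p) = 7.02×10^8 / (1020 × 4100) = 168 m.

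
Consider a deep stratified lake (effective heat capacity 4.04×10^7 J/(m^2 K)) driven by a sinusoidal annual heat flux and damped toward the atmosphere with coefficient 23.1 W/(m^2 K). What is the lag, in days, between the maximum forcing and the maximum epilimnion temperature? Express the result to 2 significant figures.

19 days

Areal heat capacity C = 4.04×10^7 J/(m^2 K) (given).
ω = 2π / 3.15×10^7 s = 1.99×10^-7 s⁻¹.
Phase lag φ = arctan(Cω/λ) = arctan(8.05/23.1) = 0.335 rad.
Time lag = φ / ω = 0.335 / 1.99×10^-7 = 1.68×10^6 s = 19.5 days.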